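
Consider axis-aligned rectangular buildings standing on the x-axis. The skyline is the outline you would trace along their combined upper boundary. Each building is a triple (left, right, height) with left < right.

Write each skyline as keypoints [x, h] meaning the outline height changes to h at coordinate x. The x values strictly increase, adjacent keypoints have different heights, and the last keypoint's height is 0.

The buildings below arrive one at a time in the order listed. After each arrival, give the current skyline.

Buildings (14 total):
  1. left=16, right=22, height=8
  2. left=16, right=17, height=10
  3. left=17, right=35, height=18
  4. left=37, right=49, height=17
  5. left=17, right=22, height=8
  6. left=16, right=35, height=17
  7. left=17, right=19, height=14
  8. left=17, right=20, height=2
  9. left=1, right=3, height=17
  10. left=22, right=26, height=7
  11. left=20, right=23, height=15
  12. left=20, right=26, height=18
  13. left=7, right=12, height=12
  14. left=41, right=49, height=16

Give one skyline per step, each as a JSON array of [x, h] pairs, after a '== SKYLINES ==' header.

== SKYLINES ==
[[16,8],[22,0]]
[[16,10],[17,8],[22,0]]
[[16,10],[17,18],[35,0]]
[[16,10],[17,18],[35,0],[37,17],[49,0]]
[[16,10],[17,18],[35,0],[37,17],[49,0]]
[[16,17],[17,18],[35,0],[37,17],[49,0]]
[[16,17],[17,18],[35,0],[37,17],[49,0]]
[[16,17],[17,18],[35,0],[37,17],[49,0]]
[[1,17],[3,0],[16,17],[17,18],[35,0],[37,17],[49,0]]
[[1,17],[3,0],[16,17],[17,18],[35,0],[37,17],[49,0]]
[[1,17],[3,0],[16,17],[17,18],[35,0],[37,17],[49,0]]
[[1,17],[3,0],[16,17],[17,18],[35,0],[37,17],[49,0]]
[[1,17],[3,0],[7,12],[12,0],[16,17],[17,18],[35,0],[37,17],[49,0]]
[[1,17],[3,0],[7,12],[12,0],[16,17],[17,18],[35,0],[37,17],[49,0]]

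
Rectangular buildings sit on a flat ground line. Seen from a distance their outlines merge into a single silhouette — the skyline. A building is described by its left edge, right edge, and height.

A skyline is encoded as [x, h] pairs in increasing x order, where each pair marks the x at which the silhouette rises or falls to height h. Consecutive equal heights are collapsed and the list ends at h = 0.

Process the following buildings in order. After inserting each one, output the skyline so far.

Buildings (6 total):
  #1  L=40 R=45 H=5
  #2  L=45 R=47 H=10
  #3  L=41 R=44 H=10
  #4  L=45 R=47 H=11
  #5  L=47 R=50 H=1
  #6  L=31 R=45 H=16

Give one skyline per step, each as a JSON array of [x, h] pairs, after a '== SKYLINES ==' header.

== SKYLINES ==
[[40,5],[45,0]]
[[40,5],[45,10],[47,0]]
[[40,5],[41,10],[44,5],[45,10],[47,0]]
[[40,5],[41,10],[44,5],[45,11],[47,0]]
[[40,5],[41,10],[44,5],[45,11],[47,1],[50,0]]
[[31,16],[45,11],[47,1],[50,0]]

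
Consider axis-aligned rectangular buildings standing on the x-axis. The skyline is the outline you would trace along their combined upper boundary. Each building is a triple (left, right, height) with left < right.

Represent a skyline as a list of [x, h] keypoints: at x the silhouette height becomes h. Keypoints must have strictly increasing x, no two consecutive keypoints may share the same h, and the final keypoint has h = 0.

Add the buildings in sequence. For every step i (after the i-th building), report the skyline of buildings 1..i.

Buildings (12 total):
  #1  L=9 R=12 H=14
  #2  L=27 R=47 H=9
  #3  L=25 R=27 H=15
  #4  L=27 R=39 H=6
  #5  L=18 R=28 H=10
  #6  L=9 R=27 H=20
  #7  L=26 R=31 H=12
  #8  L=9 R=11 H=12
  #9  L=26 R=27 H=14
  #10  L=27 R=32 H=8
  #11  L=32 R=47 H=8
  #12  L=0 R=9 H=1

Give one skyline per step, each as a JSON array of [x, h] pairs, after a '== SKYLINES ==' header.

== SKYLINES ==
[[9,14],[12,0]]
[[9,14],[12,0],[27,9],[47,0]]
[[9,14],[12,0],[25,15],[27,9],[47,0]]
[[9,14],[12,0],[25,15],[27,9],[47,0]]
[[9,14],[12,0],[18,10],[25,15],[27,10],[28,9],[47,0]]
[[9,20],[27,10],[28,9],[47,0]]
[[9,20],[27,12],[31,9],[47,0]]
[[9,20],[27,12],[31,9],[47,0]]
[[9,20],[27,12],[31,9],[47,0]]
[[9,20],[27,12],[31,9],[47,0]]
[[9,20],[27,12],[31,9],[47,0]]
[[0,1],[9,20],[27,12],[31,9],[47,0]]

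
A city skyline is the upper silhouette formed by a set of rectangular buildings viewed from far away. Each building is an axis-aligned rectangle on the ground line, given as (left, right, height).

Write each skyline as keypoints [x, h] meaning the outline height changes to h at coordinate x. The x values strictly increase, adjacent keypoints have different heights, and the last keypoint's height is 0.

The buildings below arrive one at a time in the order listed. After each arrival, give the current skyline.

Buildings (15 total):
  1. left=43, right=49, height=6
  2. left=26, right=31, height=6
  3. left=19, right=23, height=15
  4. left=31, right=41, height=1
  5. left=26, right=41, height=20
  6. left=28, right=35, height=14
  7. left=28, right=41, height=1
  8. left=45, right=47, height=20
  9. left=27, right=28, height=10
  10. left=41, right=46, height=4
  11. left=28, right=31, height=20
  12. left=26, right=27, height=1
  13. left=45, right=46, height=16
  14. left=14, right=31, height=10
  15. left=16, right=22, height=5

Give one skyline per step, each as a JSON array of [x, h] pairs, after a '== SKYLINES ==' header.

== SKYLINES ==
[[43,6],[49,0]]
[[26,6],[31,0],[43,6],[49,0]]
[[19,15],[23,0],[26,6],[31,0],[43,6],[49,0]]
[[19,15],[23,0],[26,6],[31,1],[41,0],[43,6],[49,0]]
[[19,15],[23,0],[26,20],[41,0],[43,6],[49,0]]
[[19,15],[23,0],[26,20],[41,0],[43,6],[49,0]]
[[19,15],[23,0],[26,20],[41,0],[43,6],[49,0]]
[[19,15],[23,0],[26,20],[41,0],[43,6],[45,20],[47,6],[49,0]]
[[19,15],[23,0],[26,20],[41,0],[43,6],[45,20],[47,6],[49,0]]
[[19,15],[23,0],[26,20],[41,4],[43,6],[45,20],[47,6],[49,0]]
[[19,15],[23,0],[26,20],[41,4],[43,6],[45,20],[47,6],[49,0]]
[[19,15],[23,0],[26,20],[41,4],[43,6],[45,20],[47,6],[49,0]]
[[19,15],[23,0],[26,20],[41,4],[43,6],[45,20],[47,6],[49,0]]
[[14,10],[19,15],[23,10],[26,20],[41,4],[43,6],[45,20],[47,6],[49,0]]
[[14,10],[19,15],[23,10],[26,20],[41,4],[43,6],[45,20],[47,6],[49,0]]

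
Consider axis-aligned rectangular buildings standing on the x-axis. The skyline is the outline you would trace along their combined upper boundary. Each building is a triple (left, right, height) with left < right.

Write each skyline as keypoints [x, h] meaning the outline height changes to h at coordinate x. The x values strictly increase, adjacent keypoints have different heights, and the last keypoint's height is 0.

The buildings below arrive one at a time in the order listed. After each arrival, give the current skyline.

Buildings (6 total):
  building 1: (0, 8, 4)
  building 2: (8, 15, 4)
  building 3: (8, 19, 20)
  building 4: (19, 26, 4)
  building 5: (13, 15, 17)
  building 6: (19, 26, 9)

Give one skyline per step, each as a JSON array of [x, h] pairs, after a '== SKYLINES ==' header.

== SKYLINES ==
[[0,4],[8,0]]
[[0,4],[15,0]]
[[0,4],[8,20],[19,0]]
[[0,4],[8,20],[19,4],[26,0]]
[[0,4],[8,20],[19,4],[26,0]]
[[0,4],[8,20],[19,9],[26,0]]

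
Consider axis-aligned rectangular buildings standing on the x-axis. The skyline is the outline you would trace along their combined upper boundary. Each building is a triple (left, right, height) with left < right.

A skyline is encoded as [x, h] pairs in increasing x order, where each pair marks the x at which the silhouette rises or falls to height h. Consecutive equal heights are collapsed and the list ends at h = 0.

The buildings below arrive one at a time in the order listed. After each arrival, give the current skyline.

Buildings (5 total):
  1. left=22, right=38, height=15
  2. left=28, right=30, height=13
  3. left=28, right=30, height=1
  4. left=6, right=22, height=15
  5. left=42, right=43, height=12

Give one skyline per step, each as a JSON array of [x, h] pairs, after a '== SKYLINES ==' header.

== SKYLINES ==
[[22,15],[38,0]]
[[22,15],[38,0]]
[[22,15],[38,0]]
[[6,15],[38,0]]
[[6,15],[38,0],[42,12],[43,0]]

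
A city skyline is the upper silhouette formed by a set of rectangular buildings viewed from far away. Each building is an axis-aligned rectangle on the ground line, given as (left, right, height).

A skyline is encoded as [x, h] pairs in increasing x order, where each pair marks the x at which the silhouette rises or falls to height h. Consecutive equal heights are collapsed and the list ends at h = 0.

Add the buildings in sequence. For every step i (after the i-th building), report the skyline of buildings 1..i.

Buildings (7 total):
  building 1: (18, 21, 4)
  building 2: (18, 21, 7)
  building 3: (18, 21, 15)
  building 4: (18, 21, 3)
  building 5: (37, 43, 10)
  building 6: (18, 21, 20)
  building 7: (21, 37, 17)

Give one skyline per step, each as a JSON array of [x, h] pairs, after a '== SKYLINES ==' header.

== SKYLINES ==
[[18,4],[21,0]]
[[18,7],[21,0]]
[[18,15],[21,0]]
[[18,15],[21,0]]
[[18,15],[21,0],[37,10],[43,0]]
[[18,20],[21,0],[37,10],[43,0]]
[[18,20],[21,17],[37,10],[43,0]]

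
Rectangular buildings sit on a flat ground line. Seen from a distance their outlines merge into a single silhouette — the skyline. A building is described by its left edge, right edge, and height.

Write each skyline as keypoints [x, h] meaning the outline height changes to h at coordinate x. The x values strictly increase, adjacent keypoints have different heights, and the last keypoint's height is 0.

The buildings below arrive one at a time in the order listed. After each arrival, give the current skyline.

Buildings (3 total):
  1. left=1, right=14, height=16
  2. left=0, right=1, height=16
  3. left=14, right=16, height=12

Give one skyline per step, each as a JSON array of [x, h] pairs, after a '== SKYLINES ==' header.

== SKYLINES ==
[[1,16],[14,0]]
[[0,16],[14,0]]
[[0,16],[14,12],[16,0]]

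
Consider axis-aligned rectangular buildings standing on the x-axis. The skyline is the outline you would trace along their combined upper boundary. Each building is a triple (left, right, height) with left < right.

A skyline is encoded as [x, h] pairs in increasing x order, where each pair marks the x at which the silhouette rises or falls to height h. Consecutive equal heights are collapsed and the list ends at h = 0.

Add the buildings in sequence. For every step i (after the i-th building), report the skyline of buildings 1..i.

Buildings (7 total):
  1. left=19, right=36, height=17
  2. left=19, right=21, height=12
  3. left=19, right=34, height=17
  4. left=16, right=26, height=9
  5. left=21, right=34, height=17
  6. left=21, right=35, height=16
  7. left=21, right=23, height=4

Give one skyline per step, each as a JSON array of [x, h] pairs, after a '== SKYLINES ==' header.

== SKYLINES ==
[[19,17],[36,0]]
[[19,17],[36,0]]
[[19,17],[36,0]]
[[16,9],[19,17],[36,0]]
[[16,9],[19,17],[36,0]]
[[16,9],[19,17],[36,0]]
[[16,9],[19,17],[36,0]]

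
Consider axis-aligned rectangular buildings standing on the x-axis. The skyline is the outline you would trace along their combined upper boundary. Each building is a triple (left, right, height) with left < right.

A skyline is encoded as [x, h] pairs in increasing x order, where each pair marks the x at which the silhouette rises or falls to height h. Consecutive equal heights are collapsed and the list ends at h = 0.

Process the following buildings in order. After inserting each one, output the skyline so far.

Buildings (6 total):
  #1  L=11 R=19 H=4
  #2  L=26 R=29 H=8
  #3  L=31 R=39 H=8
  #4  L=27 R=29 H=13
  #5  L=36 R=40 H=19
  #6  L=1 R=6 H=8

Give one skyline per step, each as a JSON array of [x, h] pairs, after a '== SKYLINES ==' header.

== SKYLINES ==
[[11,4],[19,0]]
[[11,4],[19,0],[26,8],[29,0]]
[[11,4],[19,0],[26,8],[29,0],[31,8],[39,0]]
[[11,4],[19,0],[26,8],[27,13],[29,0],[31,8],[39,0]]
[[11,4],[19,0],[26,8],[27,13],[29,0],[31,8],[36,19],[40,0]]
[[1,8],[6,0],[11,4],[19,0],[26,8],[27,13],[29,0],[31,8],[36,19],[40,0]]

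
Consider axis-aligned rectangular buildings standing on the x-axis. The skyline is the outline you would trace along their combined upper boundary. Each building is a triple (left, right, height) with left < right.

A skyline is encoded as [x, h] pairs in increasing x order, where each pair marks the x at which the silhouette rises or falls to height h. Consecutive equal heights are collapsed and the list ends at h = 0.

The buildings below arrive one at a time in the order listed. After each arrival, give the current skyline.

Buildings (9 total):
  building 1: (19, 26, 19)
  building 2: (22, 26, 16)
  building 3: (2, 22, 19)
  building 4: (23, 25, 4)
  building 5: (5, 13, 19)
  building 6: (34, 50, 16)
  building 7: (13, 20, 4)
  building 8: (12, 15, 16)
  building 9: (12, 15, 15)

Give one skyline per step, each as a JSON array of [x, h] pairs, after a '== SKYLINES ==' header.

== SKYLINES ==
[[19,19],[26,0]]
[[19,19],[26,0]]
[[2,19],[26,0]]
[[2,19],[26,0]]
[[2,19],[26,0]]
[[2,19],[26,0],[34,16],[50,0]]
[[2,19],[26,0],[34,16],[50,0]]
[[2,19],[26,0],[34,16],[50,0]]
[[2,19],[26,0],[34,16],[50,0]]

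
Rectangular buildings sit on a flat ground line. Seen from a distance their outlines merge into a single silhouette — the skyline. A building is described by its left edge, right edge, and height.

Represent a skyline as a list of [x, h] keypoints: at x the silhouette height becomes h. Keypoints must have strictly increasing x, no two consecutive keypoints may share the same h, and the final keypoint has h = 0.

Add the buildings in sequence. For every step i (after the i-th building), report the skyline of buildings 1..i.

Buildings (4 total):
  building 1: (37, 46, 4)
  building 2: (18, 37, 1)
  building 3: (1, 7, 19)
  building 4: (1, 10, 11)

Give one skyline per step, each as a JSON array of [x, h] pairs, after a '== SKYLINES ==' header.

== SKYLINES ==
[[37,4],[46,0]]
[[18,1],[37,4],[46,0]]
[[1,19],[7,0],[18,1],[37,4],[46,0]]
[[1,19],[7,11],[10,0],[18,1],[37,4],[46,0]]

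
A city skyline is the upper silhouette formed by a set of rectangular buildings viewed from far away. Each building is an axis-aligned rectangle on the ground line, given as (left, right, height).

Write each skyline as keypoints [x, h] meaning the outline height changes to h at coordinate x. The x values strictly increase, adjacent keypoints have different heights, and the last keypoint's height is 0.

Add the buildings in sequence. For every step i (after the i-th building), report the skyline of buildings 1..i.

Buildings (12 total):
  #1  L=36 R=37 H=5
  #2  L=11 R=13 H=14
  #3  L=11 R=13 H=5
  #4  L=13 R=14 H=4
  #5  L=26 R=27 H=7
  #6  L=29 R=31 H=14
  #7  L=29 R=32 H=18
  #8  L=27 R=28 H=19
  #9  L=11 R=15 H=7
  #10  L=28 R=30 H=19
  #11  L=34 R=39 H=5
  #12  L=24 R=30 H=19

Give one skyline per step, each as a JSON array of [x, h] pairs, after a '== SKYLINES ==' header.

== SKYLINES ==
[[36,5],[37,0]]
[[11,14],[13,0],[36,5],[37,0]]
[[11,14],[13,0],[36,5],[37,0]]
[[11,14],[13,4],[14,0],[36,5],[37,0]]
[[11,14],[13,4],[14,0],[26,7],[27,0],[36,5],[37,0]]
[[11,14],[13,4],[14,0],[26,7],[27,0],[29,14],[31,0],[36,5],[37,0]]
[[11,14],[13,4],[14,0],[26,7],[27,0],[29,18],[32,0],[36,5],[37,0]]
[[11,14],[13,4],[14,0],[26,7],[27,19],[28,0],[29,18],[32,0],[36,5],[37,0]]
[[11,14],[13,7],[15,0],[26,7],[27,19],[28,0],[29,18],[32,0],[36,5],[37,0]]
[[11,14],[13,7],[15,0],[26,7],[27,19],[30,18],[32,0],[36,5],[37,0]]
[[11,14],[13,7],[15,0],[26,7],[27,19],[30,18],[32,0],[34,5],[39,0]]
[[11,14],[13,7],[15,0],[24,19],[30,18],[32,0],[34,5],[39,0]]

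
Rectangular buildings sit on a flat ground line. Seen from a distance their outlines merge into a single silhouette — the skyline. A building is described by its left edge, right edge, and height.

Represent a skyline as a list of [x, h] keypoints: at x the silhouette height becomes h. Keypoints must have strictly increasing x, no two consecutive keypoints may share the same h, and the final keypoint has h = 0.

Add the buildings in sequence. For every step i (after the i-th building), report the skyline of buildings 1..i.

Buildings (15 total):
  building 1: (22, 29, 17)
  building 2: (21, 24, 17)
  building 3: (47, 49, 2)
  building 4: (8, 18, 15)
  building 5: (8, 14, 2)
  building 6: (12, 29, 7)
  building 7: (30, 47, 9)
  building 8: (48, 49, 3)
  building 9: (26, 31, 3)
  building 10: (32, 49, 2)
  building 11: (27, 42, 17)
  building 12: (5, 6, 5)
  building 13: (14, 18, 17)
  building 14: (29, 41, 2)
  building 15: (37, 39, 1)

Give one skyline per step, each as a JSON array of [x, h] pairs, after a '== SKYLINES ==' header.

== SKYLINES ==
[[22,17],[29,0]]
[[21,17],[29,0]]
[[21,17],[29,0],[47,2],[49,0]]
[[8,15],[18,0],[21,17],[29,0],[47,2],[49,0]]
[[8,15],[18,0],[21,17],[29,0],[47,2],[49,0]]
[[8,15],[18,7],[21,17],[29,0],[47,2],[49,0]]
[[8,15],[18,7],[21,17],[29,0],[30,9],[47,2],[49,0]]
[[8,15],[18,7],[21,17],[29,0],[30,9],[47,2],[48,3],[49,0]]
[[8,15],[18,7],[21,17],[29,3],[30,9],[47,2],[48,3],[49,0]]
[[8,15],[18,7],[21,17],[29,3],[30,9],[47,2],[48,3],[49,0]]
[[8,15],[18,7],[21,17],[42,9],[47,2],[48,3],[49,0]]
[[5,5],[6,0],[8,15],[18,7],[21,17],[42,9],[47,2],[48,3],[49,0]]
[[5,5],[6,0],[8,15],[14,17],[18,7],[21,17],[42,9],[47,2],[48,3],[49,0]]
[[5,5],[6,0],[8,15],[14,17],[18,7],[21,17],[42,9],[47,2],[48,3],[49,0]]
[[5,5],[6,0],[8,15],[14,17],[18,7],[21,17],[42,9],[47,2],[48,3],[49,0]]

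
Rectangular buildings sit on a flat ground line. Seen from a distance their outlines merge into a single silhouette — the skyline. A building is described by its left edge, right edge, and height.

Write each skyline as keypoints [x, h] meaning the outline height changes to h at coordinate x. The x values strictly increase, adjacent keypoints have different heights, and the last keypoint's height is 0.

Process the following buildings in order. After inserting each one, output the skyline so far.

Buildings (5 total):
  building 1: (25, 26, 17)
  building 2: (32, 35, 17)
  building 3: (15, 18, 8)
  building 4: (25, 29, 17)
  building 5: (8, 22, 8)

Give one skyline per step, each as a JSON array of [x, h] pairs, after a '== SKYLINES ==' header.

== SKYLINES ==
[[25,17],[26,0]]
[[25,17],[26,0],[32,17],[35,0]]
[[15,8],[18,0],[25,17],[26,0],[32,17],[35,0]]
[[15,8],[18,0],[25,17],[29,0],[32,17],[35,0]]
[[8,8],[22,0],[25,17],[29,0],[32,17],[35,0]]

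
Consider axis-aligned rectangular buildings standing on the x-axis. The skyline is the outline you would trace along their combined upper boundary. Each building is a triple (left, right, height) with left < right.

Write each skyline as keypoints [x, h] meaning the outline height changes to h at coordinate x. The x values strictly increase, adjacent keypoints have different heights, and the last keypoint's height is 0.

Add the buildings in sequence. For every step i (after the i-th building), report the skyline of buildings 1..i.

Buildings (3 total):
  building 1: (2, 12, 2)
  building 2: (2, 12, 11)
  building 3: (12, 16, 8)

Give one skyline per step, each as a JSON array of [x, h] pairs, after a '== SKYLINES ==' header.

== SKYLINES ==
[[2,2],[12,0]]
[[2,11],[12,0]]
[[2,11],[12,8],[16,0]]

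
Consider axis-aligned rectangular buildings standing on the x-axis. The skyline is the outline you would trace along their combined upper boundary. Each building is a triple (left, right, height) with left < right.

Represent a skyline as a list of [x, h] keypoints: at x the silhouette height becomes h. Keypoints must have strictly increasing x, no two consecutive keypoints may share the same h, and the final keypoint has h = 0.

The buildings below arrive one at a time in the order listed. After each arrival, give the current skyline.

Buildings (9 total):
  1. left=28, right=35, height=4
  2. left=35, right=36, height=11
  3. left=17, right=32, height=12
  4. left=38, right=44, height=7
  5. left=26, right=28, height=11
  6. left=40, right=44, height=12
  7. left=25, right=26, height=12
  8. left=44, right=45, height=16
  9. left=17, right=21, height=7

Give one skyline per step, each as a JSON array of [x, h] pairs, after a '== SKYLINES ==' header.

== SKYLINES ==
[[28,4],[35,0]]
[[28,4],[35,11],[36,0]]
[[17,12],[32,4],[35,11],[36,0]]
[[17,12],[32,4],[35,11],[36,0],[38,7],[44,0]]
[[17,12],[32,4],[35,11],[36,0],[38,7],[44,0]]
[[17,12],[32,4],[35,11],[36,0],[38,7],[40,12],[44,0]]
[[17,12],[32,4],[35,11],[36,0],[38,7],[40,12],[44,0]]
[[17,12],[32,4],[35,11],[36,0],[38,7],[40,12],[44,16],[45,0]]
[[17,12],[32,4],[35,11],[36,0],[38,7],[40,12],[44,16],[45,0]]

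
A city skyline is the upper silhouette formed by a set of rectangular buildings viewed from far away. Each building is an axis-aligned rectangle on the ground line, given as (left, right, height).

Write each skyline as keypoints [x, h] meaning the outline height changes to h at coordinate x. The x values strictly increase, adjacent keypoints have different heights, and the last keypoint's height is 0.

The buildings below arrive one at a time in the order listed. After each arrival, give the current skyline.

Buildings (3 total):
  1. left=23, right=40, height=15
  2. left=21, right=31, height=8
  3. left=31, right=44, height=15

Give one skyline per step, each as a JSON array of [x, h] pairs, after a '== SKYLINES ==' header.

== SKYLINES ==
[[23,15],[40,0]]
[[21,8],[23,15],[40,0]]
[[21,8],[23,15],[44,0]]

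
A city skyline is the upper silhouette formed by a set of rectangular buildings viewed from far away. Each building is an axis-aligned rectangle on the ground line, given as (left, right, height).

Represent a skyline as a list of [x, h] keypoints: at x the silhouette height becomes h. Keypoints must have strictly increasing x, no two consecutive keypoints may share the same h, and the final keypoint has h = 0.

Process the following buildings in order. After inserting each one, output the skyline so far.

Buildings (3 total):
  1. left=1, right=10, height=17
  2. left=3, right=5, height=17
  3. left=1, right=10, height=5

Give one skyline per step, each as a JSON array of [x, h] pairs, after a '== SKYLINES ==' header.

== SKYLINES ==
[[1,17],[10,0]]
[[1,17],[10,0]]
[[1,17],[10,0]]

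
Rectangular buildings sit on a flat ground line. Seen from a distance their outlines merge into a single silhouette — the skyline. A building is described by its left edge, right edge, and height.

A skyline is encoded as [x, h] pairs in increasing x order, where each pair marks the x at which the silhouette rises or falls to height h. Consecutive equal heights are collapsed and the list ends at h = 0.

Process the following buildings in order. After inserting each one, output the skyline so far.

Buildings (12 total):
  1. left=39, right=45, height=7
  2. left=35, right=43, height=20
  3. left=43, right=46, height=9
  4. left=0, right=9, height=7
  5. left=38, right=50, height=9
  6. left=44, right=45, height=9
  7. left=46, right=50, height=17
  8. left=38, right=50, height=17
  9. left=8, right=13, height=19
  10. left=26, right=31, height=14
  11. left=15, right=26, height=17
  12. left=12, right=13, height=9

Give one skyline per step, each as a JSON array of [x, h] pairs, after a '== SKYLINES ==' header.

== SKYLINES ==
[[39,7],[45,0]]
[[35,20],[43,7],[45,0]]
[[35,20],[43,9],[46,0]]
[[0,7],[9,0],[35,20],[43,9],[46,0]]
[[0,7],[9,0],[35,20],[43,9],[50,0]]
[[0,7],[9,0],[35,20],[43,9],[50,0]]
[[0,7],[9,0],[35,20],[43,9],[46,17],[50,0]]
[[0,7],[9,0],[35,20],[43,17],[50,0]]
[[0,7],[8,19],[13,0],[35,20],[43,17],[50,0]]
[[0,7],[8,19],[13,0],[26,14],[31,0],[35,20],[43,17],[50,0]]
[[0,7],[8,19],[13,0],[15,17],[26,14],[31,0],[35,20],[43,17],[50,0]]
[[0,7],[8,19],[13,0],[15,17],[26,14],[31,0],[35,20],[43,17],[50,0]]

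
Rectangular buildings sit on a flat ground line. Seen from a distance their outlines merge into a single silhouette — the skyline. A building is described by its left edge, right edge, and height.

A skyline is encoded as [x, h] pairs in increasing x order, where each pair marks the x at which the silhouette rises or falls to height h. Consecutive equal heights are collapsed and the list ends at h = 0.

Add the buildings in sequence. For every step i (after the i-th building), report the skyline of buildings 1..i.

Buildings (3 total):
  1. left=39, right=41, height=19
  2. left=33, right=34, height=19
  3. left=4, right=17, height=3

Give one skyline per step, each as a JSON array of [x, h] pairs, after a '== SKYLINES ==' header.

== SKYLINES ==
[[39,19],[41,0]]
[[33,19],[34,0],[39,19],[41,0]]
[[4,3],[17,0],[33,19],[34,0],[39,19],[41,0]]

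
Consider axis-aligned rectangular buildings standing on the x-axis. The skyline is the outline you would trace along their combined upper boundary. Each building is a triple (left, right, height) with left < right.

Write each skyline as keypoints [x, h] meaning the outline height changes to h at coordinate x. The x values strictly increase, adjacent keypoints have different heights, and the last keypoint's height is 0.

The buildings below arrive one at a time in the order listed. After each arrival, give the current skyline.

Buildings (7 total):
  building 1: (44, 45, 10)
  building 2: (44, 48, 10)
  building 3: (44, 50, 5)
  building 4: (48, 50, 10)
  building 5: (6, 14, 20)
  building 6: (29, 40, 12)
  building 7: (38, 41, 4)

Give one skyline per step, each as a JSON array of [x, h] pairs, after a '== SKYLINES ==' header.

== SKYLINES ==
[[44,10],[45,0]]
[[44,10],[48,0]]
[[44,10],[48,5],[50,0]]
[[44,10],[50,0]]
[[6,20],[14,0],[44,10],[50,0]]
[[6,20],[14,0],[29,12],[40,0],[44,10],[50,0]]
[[6,20],[14,0],[29,12],[40,4],[41,0],[44,10],[50,0]]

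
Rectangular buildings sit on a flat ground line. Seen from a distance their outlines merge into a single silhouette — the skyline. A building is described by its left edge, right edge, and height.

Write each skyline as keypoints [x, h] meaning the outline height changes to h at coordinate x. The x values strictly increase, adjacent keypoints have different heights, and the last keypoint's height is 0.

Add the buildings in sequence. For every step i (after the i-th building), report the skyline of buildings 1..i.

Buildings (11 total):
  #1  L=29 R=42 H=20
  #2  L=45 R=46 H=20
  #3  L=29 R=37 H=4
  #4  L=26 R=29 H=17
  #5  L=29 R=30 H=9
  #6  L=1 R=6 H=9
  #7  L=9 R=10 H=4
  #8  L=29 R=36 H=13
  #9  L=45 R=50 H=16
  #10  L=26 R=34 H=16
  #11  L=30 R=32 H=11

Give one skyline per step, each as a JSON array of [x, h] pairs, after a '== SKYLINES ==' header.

== SKYLINES ==
[[29,20],[42,0]]
[[29,20],[42,0],[45,20],[46,0]]
[[29,20],[42,0],[45,20],[46,0]]
[[26,17],[29,20],[42,0],[45,20],[46,0]]
[[26,17],[29,20],[42,0],[45,20],[46,0]]
[[1,9],[6,0],[26,17],[29,20],[42,0],[45,20],[46,0]]
[[1,9],[6,0],[9,4],[10,0],[26,17],[29,20],[42,0],[45,20],[46,0]]
[[1,9],[6,0],[9,4],[10,0],[26,17],[29,20],[42,0],[45,20],[46,0]]
[[1,9],[6,0],[9,4],[10,0],[26,17],[29,20],[42,0],[45,20],[46,16],[50,0]]
[[1,9],[6,0],[9,4],[10,0],[26,17],[29,20],[42,0],[45,20],[46,16],[50,0]]
[[1,9],[6,0],[9,4],[10,0],[26,17],[29,20],[42,0],[45,20],[46,16],[50,0]]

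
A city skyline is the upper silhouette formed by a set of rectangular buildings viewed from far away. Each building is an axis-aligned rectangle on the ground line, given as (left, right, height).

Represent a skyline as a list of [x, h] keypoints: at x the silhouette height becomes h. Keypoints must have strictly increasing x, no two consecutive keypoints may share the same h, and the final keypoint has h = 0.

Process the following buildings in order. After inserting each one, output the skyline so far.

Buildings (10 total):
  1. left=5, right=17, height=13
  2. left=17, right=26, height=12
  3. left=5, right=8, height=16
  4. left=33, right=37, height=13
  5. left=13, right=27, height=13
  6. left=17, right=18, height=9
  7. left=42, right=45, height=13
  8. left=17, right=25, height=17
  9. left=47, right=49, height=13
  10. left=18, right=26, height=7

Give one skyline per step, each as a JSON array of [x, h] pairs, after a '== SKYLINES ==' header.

== SKYLINES ==
[[5,13],[17,0]]
[[5,13],[17,12],[26,0]]
[[5,16],[8,13],[17,12],[26,0]]
[[5,16],[8,13],[17,12],[26,0],[33,13],[37,0]]
[[5,16],[8,13],[27,0],[33,13],[37,0]]
[[5,16],[8,13],[27,0],[33,13],[37,0]]
[[5,16],[8,13],[27,0],[33,13],[37,0],[42,13],[45,0]]
[[5,16],[8,13],[17,17],[25,13],[27,0],[33,13],[37,0],[42,13],[45,0]]
[[5,16],[8,13],[17,17],[25,13],[27,0],[33,13],[37,0],[42,13],[45,0],[47,13],[49,0]]
[[5,16],[8,13],[17,17],[25,13],[27,0],[33,13],[37,0],[42,13],[45,0],[47,13],[49,0]]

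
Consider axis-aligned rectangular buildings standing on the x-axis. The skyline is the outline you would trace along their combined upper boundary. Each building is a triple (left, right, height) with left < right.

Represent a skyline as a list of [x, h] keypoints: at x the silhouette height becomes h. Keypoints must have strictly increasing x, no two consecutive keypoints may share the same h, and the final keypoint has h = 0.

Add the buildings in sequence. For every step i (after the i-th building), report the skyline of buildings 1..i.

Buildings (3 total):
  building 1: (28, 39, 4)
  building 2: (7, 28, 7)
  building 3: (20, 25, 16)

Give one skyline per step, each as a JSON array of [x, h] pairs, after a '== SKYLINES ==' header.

== SKYLINES ==
[[28,4],[39,0]]
[[7,7],[28,4],[39,0]]
[[7,7],[20,16],[25,7],[28,4],[39,0]]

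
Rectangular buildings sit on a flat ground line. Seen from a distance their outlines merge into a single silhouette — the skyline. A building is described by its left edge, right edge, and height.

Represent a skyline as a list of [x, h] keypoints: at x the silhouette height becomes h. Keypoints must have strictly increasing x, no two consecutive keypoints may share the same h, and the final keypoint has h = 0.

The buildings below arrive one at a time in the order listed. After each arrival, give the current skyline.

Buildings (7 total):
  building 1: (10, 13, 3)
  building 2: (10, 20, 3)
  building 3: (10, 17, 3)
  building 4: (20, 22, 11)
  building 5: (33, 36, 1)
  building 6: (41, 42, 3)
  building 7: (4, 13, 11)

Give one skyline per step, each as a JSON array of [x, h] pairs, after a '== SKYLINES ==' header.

== SKYLINES ==
[[10,3],[13,0]]
[[10,3],[20,0]]
[[10,3],[20,0]]
[[10,3],[20,11],[22,0]]
[[10,3],[20,11],[22,0],[33,1],[36,0]]
[[10,3],[20,11],[22,0],[33,1],[36,0],[41,3],[42,0]]
[[4,11],[13,3],[20,11],[22,0],[33,1],[36,0],[41,3],[42,0]]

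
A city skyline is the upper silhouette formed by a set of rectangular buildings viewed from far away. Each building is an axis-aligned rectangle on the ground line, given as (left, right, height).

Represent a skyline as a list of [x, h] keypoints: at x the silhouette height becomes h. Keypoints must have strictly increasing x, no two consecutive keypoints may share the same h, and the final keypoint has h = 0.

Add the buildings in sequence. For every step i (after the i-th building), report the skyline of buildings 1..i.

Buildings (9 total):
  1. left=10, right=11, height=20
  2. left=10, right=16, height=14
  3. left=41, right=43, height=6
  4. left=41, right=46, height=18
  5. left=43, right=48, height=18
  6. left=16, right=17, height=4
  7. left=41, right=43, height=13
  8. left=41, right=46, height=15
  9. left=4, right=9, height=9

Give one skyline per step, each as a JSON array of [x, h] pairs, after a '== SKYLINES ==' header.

== SKYLINES ==
[[10,20],[11,0]]
[[10,20],[11,14],[16,0]]
[[10,20],[11,14],[16,0],[41,6],[43,0]]
[[10,20],[11,14],[16,0],[41,18],[46,0]]
[[10,20],[11,14],[16,0],[41,18],[48,0]]
[[10,20],[11,14],[16,4],[17,0],[41,18],[48,0]]
[[10,20],[11,14],[16,4],[17,0],[41,18],[48,0]]
[[10,20],[11,14],[16,4],[17,0],[41,18],[48,0]]
[[4,9],[9,0],[10,20],[11,14],[16,4],[17,0],[41,18],[48,0]]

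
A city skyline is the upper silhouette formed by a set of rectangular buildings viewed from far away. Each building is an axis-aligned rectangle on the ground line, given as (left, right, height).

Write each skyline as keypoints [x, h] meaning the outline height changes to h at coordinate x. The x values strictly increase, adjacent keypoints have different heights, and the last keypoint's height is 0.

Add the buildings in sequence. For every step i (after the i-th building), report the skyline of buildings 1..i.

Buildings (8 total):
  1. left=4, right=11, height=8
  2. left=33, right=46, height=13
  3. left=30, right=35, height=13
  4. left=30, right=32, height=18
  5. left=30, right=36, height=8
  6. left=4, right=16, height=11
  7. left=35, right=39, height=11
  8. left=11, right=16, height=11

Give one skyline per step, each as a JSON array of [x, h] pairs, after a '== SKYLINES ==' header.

== SKYLINES ==
[[4,8],[11,0]]
[[4,8],[11,0],[33,13],[46,0]]
[[4,8],[11,0],[30,13],[46,0]]
[[4,8],[11,0],[30,18],[32,13],[46,0]]
[[4,8],[11,0],[30,18],[32,13],[46,0]]
[[4,11],[16,0],[30,18],[32,13],[46,0]]
[[4,11],[16,0],[30,18],[32,13],[46,0]]
[[4,11],[16,0],[30,18],[32,13],[46,0]]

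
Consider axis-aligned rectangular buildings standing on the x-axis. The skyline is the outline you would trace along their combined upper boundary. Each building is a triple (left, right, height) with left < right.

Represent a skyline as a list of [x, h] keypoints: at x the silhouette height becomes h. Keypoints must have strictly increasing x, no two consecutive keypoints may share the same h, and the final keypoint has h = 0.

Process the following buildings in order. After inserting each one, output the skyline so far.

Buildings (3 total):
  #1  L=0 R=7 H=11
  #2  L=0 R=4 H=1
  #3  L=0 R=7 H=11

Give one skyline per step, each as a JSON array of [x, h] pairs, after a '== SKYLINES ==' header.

== SKYLINES ==
[[0,11],[7,0]]
[[0,11],[7,0]]
[[0,11],[7,0]]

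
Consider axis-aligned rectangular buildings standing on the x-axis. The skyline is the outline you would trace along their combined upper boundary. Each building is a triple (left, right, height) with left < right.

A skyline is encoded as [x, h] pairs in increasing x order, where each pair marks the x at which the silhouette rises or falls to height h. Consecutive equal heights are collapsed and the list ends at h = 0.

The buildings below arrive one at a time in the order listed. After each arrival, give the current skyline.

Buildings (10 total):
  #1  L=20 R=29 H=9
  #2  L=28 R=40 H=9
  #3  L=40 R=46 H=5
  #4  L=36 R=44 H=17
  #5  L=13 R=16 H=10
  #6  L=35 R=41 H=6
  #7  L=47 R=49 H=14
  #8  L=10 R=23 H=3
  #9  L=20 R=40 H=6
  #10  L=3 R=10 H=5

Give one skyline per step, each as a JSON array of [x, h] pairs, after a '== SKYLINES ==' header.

== SKYLINES ==
[[20,9],[29,0]]
[[20,9],[40,0]]
[[20,9],[40,5],[46,0]]
[[20,9],[36,17],[44,5],[46,0]]
[[13,10],[16,0],[20,9],[36,17],[44,5],[46,0]]
[[13,10],[16,0],[20,9],[36,17],[44,5],[46,0]]
[[13,10],[16,0],[20,9],[36,17],[44,5],[46,0],[47,14],[49,0]]
[[10,3],[13,10],[16,3],[20,9],[36,17],[44,5],[46,0],[47,14],[49,0]]
[[10,3],[13,10],[16,3],[20,9],[36,17],[44,5],[46,0],[47,14],[49,0]]
[[3,5],[10,3],[13,10],[16,3],[20,9],[36,17],[44,5],[46,0],[47,14],[49,0]]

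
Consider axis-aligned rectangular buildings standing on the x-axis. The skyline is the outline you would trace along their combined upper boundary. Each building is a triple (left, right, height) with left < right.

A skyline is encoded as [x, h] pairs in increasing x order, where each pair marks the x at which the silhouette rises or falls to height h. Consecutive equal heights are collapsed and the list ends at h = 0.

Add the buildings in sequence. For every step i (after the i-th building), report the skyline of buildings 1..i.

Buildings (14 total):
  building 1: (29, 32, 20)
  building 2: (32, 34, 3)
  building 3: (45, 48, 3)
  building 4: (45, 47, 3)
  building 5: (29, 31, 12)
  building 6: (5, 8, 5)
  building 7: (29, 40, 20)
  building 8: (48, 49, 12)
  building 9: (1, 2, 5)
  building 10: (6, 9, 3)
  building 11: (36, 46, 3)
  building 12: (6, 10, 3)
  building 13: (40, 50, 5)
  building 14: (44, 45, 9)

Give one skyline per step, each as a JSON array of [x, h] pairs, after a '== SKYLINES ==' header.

== SKYLINES ==
[[29,20],[32,0]]
[[29,20],[32,3],[34,0]]
[[29,20],[32,3],[34,0],[45,3],[48,0]]
[[29,20],[32,3],[34,0],[45,3],[48,0]]
[[29,20],[32,3],[34,0],[45,3],[48,0]]
[[5,5],[8,0],[29,20],[32,3],[34,0],[45,3],[48,0]]
[[5,5],[8,0],[29,20],[40,0],[45,3],[48,0]]
[[5,5],[8,0],[29,20],[40,0],[45,3],[48,12],[49,0]]
[[1,5],[2,0],[5,5],[8,0],[29,20],[40,0],[45,3],[48,12],[49,0]]
[[1,5],[2,0],[5,5],[8,3],[9,0],[29,20],[40,0],[45,3],[48,12],[49,0]]
[[1,5],[2,0],[5,5],[8,3],[9,0],[29,20],[40,3],[48,12],[49,0]]
[[1,5],[2,0],[5,5],[8,3],[10,0],[29,20],[40,3],[48,12],[49,0]]
[[1,5],[2,0],[5,5],[8,3],[10,0],[29,20],[40,5],[48,12],[49,5],[50,0]]
[[1,5],[2,0],[5,5],[8,3],[10,0],[29,20],[40,5],[44,9],[45,5],[48,12],[49,5],[50,0]]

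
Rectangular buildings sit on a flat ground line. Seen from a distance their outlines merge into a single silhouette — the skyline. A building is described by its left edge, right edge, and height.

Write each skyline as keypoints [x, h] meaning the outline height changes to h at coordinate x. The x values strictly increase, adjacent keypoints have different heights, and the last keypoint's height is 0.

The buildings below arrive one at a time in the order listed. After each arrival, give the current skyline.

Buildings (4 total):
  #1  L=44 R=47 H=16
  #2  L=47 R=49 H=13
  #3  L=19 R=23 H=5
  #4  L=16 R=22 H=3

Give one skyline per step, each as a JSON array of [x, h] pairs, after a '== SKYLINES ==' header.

== SKYLINES ==
[[44,16],[47,0]]
[[44,16],[47,13],[49,0]]
[[19,5],[23,0],[44,16],[47,13],[49,0]]
[[16,3],[19,5],[23,0],[44,16],[47,13],[49,0]]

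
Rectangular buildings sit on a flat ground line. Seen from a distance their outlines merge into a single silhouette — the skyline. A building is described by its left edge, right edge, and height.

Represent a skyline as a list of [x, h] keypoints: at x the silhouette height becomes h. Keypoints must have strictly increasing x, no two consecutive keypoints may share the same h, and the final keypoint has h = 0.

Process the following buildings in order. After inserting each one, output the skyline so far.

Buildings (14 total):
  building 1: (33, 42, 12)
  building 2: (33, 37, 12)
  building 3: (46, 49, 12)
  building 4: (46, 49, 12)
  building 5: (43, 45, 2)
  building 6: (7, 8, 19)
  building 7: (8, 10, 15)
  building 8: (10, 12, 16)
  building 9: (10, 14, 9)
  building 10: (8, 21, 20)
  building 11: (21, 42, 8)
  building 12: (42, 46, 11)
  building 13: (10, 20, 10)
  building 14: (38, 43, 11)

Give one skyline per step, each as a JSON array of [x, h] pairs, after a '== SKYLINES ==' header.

== SKYLINES ==
[[33,12],[42,0]]
[[33,12],[42,0]]
[[33,12],[42,0],[46,12],[49,0]]
[[33,12],[42,0],[46,12],[49,0]]
[[33,12],[42,0],[43,2],[45,0],[46,12],[49,0]]
[[7,19],[8,0],[33,12],[42,0],[43,2],[45,0],[46,12],[49,0]]
[[7,19],[8,15],[10,0],[33,12],[42,0],[43,2],[45,0],[46,12],[49,0]]
[[7,19],[8,15],[10,16],[12,0],[33,12],[42,0],[43,2],[45,0],[46,12],[49,0]]
[[7,19],[8,15],[10,16],[12,9],[14,0],[33,12],[42,0],[43,2],[45,0],[46,12],[49,0]]
[[7,19],[8,20],[21,0],[33,12],[42,0],[43,2],[45,0],[46,12],[49,0]]
[[7,19],[8,20],[21,8],[33,12],[42,0],[43,2],[45,0],[46,12],[49,0]]
[[7,19],[8,20],[21,8],[33,12],[42,11],[46,12],[49,0]]
[[7,19],[8,20],[21,8],[33,12],[42,11],[46,12],[49,0]]
[[7,19],[8,20],[21,8],[33,12],[42,11],[46,12],[49,0]]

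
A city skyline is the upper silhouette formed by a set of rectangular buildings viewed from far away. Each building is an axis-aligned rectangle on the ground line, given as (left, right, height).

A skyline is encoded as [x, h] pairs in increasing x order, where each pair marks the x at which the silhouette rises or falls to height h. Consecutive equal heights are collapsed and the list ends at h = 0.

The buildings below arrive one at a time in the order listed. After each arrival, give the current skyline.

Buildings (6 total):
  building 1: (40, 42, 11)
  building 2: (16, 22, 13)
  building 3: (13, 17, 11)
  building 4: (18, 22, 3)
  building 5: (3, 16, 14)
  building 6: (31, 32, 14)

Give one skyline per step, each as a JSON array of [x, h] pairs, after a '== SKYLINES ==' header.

== SKYLINES ==
[[40,11],[42,0]]
[[16,13],[22,0],[40,11],[42,0]]
[[13,11],[16,13],[22,0],[40,11],[42,0]]
[[13,11],[16,13],[22,0],[40,11],[42,0]]
[[3,14],[16,13],[22,0],[40,11],[42,0]]
[[3,14],[16,13],[22,0],[31,14],[32,0],[40,11],[42,0]]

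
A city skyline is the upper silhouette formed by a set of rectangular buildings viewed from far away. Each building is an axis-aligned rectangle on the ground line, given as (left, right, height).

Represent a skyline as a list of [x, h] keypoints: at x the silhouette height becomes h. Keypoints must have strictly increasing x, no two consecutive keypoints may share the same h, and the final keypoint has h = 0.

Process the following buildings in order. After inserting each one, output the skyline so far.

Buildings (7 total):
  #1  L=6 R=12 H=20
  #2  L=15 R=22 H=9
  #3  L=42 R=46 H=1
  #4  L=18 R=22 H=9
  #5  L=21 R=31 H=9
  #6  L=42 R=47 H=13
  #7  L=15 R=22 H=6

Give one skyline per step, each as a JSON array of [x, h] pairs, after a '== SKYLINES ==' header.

== SKYLINES ==
[[6,20],[12,0]]
[[6,20],[12,0],[15,9],[22,0]]
[[6,20],[12,0],[15,9],[22,0],[42,1],[46,0]]
[[6,20],[12,0],[15,9],[22,0],[42,1],[46,0]]
[[6,20],[12,0],[15,9],[31,0],[42,1],[46,0]]
[[6,20],[12,0],[15,9],[31,0],[42,13],[47,0]]
[[6,20],[12,0],[15,9],[31,0],[42,13],[47,0]]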